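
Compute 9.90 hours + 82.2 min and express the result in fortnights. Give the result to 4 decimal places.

9.90 h = 0.0294643 fortnight and 82.2 min = 0.00407738 fortnight.
0.0294643 + 0.00407738 ≈ 0.0335 fortnight.

0.0335 fortnights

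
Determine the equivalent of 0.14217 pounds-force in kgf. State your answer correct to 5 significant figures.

0.064487 kgf

1 lbf = 0.453592 kgf.
Thus 0.14217 × 0.453592 ≈ 0.064487 kgf.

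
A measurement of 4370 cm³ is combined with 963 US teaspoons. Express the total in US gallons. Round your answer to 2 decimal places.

2.41 US gallons

4370 cm³ = 1.15443 US gal and 963 US tsp = 1.25391 US gal.
1.15443 + 1.25391 ≈ 2.41 US gal.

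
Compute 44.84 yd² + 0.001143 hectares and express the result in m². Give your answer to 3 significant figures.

48.9 m²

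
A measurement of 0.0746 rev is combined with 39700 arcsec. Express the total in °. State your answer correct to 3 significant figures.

37.9 degrees

0.0746 rev = 26.8560 ° and 39700 arcsec = 11.0278 °.
26.8560 + 11.0278 ≈ 37.9 °.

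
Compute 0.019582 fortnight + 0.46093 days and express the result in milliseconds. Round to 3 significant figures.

0.019582 fortnight = 2.36864 × 10^7 ms and 0.46093 d = 3.98244 × 10^7 ms.
2.36864 × 10^7 + 3.98244 × 10^7 ≈ 6.35 × 10^7 ms.

6.35 × 10^7 milliseconds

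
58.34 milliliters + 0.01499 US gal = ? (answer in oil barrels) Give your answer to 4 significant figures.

58.34 mL = 0.000366948 bbl and 0.01499 US gal = 0.000356905 bbl.
0.000366948 + 0.000356905 ≈ 0.0007239 bbl.

0.0007239 bbl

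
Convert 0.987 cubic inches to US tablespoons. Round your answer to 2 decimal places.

1.09 US tbsp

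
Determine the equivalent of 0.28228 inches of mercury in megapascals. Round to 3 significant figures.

1 inHg = 0.00338639 megapascals.
0.28228 × 0.00338639 ≈ 0.000956 MPa.

0.000956 MPa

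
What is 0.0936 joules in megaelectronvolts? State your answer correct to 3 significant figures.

5.84e+11 MeV

1 J = 6.24151e+12 MeV.
0.0936 × 6.24151e+12 ≈ 5.84e+11 MeV.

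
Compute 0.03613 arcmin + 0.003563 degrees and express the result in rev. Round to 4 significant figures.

1.157 × 10^-5 revolutions

0.03613 arcmin = 1.67269 × 10^-6 rev and 0.003563 ° = 9.89722 × 10^-6 rev.
1.67269 × 10^-6 + 9.89722 × 10^-6 ≈ 1.157 × 10^-5 rev.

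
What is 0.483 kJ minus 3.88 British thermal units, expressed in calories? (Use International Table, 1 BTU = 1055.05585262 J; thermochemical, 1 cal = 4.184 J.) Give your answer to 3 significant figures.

-863 cal

0.483 kJ = 115.440 cal and 3.88 BTU = 978.398 cal.
115.440 − 978.398 ≈ -863 cal.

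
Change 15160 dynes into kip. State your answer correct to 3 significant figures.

3.41 × 10^-5 kip

1 dyne = 2.24809 × 10^-9 kip.
Then 15160 × 2.24809 × 10^-9 ≈ 3.41 × 10^-5 kip.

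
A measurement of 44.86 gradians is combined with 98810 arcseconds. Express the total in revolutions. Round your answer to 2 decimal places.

0.19 rev

44.86 grad = 0.112150 rev and 98810 arcsec = 0.0762423 rev.
0.112150 + 0.0762423 ≈ 0.19 rev.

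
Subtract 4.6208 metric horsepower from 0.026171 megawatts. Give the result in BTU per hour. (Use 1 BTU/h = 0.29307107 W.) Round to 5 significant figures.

77703 BTU per hour

0.026171 MW = 89299.2 BTU/h and 4.6208 PS = 11596.5 BTU/h.
89299.2 − 11596.5 ≈ 77703 BTU/h.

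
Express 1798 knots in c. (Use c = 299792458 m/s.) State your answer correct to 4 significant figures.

1 kn = 1.71600e-9 c.
Thus 1798 × 1.71600e-9 ≈ 3.085e-6 c.

3.085e-6 c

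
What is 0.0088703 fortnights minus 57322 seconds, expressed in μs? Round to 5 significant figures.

0.0088703 fortnight = 1.072951e+10 μs and 57322 s = 5.732200e+10 μs.
1.072951e+10 − 5.732200e+10 ≈ -4.6592e+10 μs.

-4.6592e+10 microseconds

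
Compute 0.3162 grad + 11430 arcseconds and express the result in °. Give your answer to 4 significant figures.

3.460 °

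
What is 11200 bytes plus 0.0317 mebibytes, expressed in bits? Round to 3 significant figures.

11200 B = 89600.0 bit and 0.0317 MiB = 265919 bit.
89600.0 + 265919 ≈ 356000 bit.

356000 bits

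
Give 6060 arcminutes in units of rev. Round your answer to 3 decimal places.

0.281 revolutions

1 arcminute = 4.62963e-5 revolutions.
Then 6060 × 4.62963e-5 ≈ 0.281 rev.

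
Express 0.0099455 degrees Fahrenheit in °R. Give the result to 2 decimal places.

459.68 °R

°R = °F + 459.67.
Applying the formula gives 459.68 °R.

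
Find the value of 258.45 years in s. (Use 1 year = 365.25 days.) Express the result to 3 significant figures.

1 yr = 3.15576e+7 s.
So 258.45 × 3.15576e+7 ≈ 8.16e+9 s.

8.16e+9 s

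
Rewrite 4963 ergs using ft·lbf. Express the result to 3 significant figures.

0.000366 ft·lbf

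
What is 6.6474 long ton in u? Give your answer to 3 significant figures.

4.07 × 10^30 atomic mass units

1 long ton = 6.11878 × 10^29 u.
Thus 6.6474 × 6.11878 × 10^29 ≈ 4.07 × 10^30 u.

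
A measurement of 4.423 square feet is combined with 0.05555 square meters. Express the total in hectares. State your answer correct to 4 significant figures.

4.665 × 10^-5 ha

4.423 ft² = 4.10910 × 10^-5 ha and 0.05555 m² = 5.55500 × 10^-6 ha.
4.10910 × 10^-5 + 5.55500 × 10^-6 ≈ 4.665 × 10^-5 ha.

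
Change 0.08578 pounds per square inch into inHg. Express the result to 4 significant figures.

0.1746 inches of mercury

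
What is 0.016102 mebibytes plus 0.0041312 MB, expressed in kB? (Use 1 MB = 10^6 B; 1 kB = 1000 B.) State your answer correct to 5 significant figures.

0.016102 MiB = 16.8842 kB and 0.0041312 MB = 4.13120 kB.
16.8842 + 4.13120 ≈ 21.015 kB.

21.015 kB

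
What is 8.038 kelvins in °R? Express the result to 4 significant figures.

14.47 °R

°R = K × 9/5.
Applying the formula gives 14.47 °R.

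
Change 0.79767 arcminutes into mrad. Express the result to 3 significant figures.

1 arcmin = 0.290888 mrad.
0.79767 × 0.290888 ≈ 0.232 mrad.

0.232 milliradians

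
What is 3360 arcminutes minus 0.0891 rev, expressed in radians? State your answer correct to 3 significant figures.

3360 arcmin = 0.977384 rad and 0.0891 rev = 0.559832 rad.
0.977384 − 0.559832 ≈ 0.418 rad.

0.418 radians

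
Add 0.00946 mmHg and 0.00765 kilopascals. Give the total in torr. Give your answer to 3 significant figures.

0.00946 mmHg = 0.00946000 torr and 0.00765 kPa = 0.0573797 torr.
0.00946000 + 0.0573797 ≈ 0.0668 torr.

0.0668 torr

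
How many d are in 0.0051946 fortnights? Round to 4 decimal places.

1 fortnight = 14.0000 d.
So 0.0051946 × 14.0000 ≈ 0.0727 d.

0.0727 d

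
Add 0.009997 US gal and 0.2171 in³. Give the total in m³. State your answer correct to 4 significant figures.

4.140 × 10^-5 m³

0.009997 US gal = 3.78428 × 10^-5 m³ and 0.2171 in³ = 3.55763 × 10^-6 m³.
3.78428 × 10^-5 + 3.55763 × 10^-6 ≈ 4.140 × 10^-5 m³.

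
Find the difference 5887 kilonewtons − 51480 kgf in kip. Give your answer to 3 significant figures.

5887 kN = 1323.45 kip and 51480 kgf = 113.494 kip.
1323.45 − 113.494 ≈ 1210 kip.

1210 kips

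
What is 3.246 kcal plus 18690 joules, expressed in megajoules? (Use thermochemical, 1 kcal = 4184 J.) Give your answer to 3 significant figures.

3.246 kcal = 0.0135813 MJ and 18690 J = 0.0186900 MJ.
0.0135813 + 0.0186900 ≈ 0.0323 MJ.

0.0323 megajoules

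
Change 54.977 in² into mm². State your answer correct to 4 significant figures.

1 square inch = 645.160 square millimeters.
Then 54.977 × 645.160 ≈ 35470 mm².

35470 square millimeters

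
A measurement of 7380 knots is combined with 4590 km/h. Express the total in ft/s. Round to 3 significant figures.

7380 kn = 12456.0 ft/s and 4590 km/h = 4183.07 ft/s.
12456.0 + 4183.07 ≈ 16600 ft/s.

16600 ft/s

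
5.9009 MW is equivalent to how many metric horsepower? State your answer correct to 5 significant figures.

1 MW = 1359.62 metric horsepower.
So 5.9009 × 1359.62 ≈ 8023.0 PS.

8023.0 metric horsepower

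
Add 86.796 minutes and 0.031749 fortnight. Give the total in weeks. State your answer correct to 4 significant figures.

86.796 min = 0.00861071 wk and 0.031749 fortnight = 0.0634980 wk.
0.00861071 + 0.0634980 ≈ 0.07211 wk.

0.07211 wk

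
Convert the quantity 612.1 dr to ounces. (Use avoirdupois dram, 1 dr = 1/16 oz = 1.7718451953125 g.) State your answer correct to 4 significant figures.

38.26 ounces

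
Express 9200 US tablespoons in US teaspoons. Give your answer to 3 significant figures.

27600 US tsp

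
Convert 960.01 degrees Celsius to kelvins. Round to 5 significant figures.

1233.2 K

K = °C + 273.15.
Applying the formula gives 1233.2 K.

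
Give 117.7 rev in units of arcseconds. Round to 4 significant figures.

1 rev = 1.29600e+6 arcseconds.
So 117.7 × 1.29600e+6 ≈ 1.525e+8 arcsec.

1.525e+8 arcseconds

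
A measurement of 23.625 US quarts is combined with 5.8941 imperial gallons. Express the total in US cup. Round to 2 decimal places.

23.625 US qt = 94.5000 US cup and 5.8941 imp gal = 113.256 US cup.
94.5000 + 113.256 ≈ 207.76 US cup.

207.76 US cups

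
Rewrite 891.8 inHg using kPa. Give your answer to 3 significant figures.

1 inHg = 3.38639 kilopascals.
Thus 891.8 × 3.38639 ≈ 3020 kPa.

3020 kilopascals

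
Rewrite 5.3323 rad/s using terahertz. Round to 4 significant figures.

8.487 × 10^-13 THz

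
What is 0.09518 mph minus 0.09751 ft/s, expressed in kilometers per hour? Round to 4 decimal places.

0.0462 km/h

0.09518 mph = 0.153177 km/h and 0.09751 ft/s = 0.106996 km/h.
0.153177 − 0.106996 ≈ 0.0462 km/h.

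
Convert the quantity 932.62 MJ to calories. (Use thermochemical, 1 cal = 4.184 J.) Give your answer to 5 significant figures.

2.2290 × 10^8 calories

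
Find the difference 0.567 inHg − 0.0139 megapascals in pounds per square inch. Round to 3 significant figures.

-1.74 psi

0.567 inHg = 0.278484 psi and 0.0139 MPa = 2.01602 psi.
0.278484 − 2.01602 ≈ -1.74 psi.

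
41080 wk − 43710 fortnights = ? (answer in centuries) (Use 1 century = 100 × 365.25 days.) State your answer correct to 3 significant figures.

-8.88 century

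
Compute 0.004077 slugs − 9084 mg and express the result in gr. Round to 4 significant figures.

0.004077 slug = 918.215 gr and 9084 mg = 140.188 gr.
918.215 − 140.188 ≈ 778.0 gr.

778.0 gr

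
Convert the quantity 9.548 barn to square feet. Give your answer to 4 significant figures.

1 barn = 1.07639e-27 ft².
Then 9.548 × 1.07639e-27 ≈ 1.028e-26 ft².

1.028e-26 square feet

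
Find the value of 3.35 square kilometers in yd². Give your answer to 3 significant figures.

4.01e+6 square yards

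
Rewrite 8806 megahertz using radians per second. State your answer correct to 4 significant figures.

5.533 × 10^10 radians per second

1 megahertz = 6.28319 × 10^6 radians per second.
So 8806 × 6.28319 × 10^6 ≈ 5.533 × 10^10 rad/s.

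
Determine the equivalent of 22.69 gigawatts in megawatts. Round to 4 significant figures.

22690 MW

1 GW = 1000.00 MW.
Thus 22.69 × 1000.00 ≈ 22690 MW.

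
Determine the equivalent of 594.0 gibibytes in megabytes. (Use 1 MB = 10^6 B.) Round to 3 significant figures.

638000 MB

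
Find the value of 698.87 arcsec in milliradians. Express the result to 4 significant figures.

1 arcsec = 0.00484814 mrad.
Thus 698.87 × 0.00484814 ≈ 3.388 mrad.

3.388 milliradians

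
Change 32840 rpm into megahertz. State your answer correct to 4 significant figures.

0.0005473 MHz

1 revolution per minute = 1.66667e-8 MHz.
Then 32840 × 1.66667e-8 ≈ 0.0005473 MHz.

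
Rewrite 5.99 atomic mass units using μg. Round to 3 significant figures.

9.95 × 10^-18 μg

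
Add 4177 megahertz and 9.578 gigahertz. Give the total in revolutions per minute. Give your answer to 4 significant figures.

8.253 × 10^11 revolutions per minute

4177 MHz = 2.50620 × 10^11 rpm and 9.578 GHz = 5.74680 × 10^11 rpm.
2.50620 × 10^11 + 5.74680 × 10^11 ≈ 8.253 × 10^11 rpm.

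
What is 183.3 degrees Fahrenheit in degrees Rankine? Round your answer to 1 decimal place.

°R = °F + 459.67.
Applying the formula gives 643.0 °R.

643.0 degrees Rankine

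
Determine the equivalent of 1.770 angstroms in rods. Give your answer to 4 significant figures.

1 angstrom = 1.98839 × 10^-11 rods.
Thus 1.770 × 1.98839 × 10^-11 ≈ 3.519 × 10^-11 rod.

3.519 × 10^-11 rod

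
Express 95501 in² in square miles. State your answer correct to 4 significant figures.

1 square inch = 2.49098 × 10^-10 mi².
Thus 95501 × 2.49098 × 10^-10 ≈ 2.379 × 10^-5 mi².

2.379 × 10^-5 square miles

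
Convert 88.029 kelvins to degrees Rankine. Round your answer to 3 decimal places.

158.452 °R

°R = K × 9/5.
Applying the formula gives 158.452 °R.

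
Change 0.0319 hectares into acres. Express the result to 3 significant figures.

0.0788 acre

1 hectare = 2.47105 acres.
Then 0.0319 × 2.47105 ≈ 0.0788 acre.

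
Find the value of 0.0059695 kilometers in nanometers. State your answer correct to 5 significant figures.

5.9695e+9 nm

1 km = 1.00000e+12 nm.
Then 0.0059695 × 1.00000e+12 ≈ 5.9695e+9 nm.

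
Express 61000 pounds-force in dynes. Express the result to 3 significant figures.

2.71 × 10^10 dyn

1 pound-force = 444822 dyn.
Thus 61000 × 444822 ≈ 2.71 × 10^10 dyn.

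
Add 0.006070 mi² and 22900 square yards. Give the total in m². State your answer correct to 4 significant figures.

34870 m²

0.006070 mi² = 15721.2 m² and 22900 yd² = 19147.3 m².
15721.2 + 19147.3 ≈ 34870 m².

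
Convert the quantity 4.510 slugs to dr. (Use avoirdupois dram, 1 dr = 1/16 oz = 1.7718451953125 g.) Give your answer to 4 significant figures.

37150 drams

1 slug = 8236.56 dr.
So 4.510 × 8236.56 ≈ 37150 dr.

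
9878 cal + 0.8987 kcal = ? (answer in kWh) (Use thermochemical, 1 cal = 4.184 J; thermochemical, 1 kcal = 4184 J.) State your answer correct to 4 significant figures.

0.01252 kWh

9878 cal = 0.0114804 kWh and 0.8987 kcal = 0.00104449 kWh.
0.0114804 + 0.00104449 ≈ 0.01252 kWh.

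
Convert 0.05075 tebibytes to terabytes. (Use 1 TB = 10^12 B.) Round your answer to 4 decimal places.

0.0558 terabytes

1 TiB = 1.09951 TB.
Then 0.05075 × 1.09951 ≈ 0.0558 TB.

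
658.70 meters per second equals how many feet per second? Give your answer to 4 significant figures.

2161 feet per second

1 m/s = 3.28084 feet per second.
Thus 658.70 × 3.28084 ≈ 2161 ft/s.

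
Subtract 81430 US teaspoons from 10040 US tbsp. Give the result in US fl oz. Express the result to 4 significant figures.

10040 US tbsp = 5020.00 US fl oz and 81430 US tsp = 13571.7 US fl oz.
5020.00 − 13571.7 ≈ -8552 US fl oz.

-8552 US fl oz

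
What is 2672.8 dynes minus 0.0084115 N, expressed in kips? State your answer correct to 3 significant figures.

4.12e-6 kips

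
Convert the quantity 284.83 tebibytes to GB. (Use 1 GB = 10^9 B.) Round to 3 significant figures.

313000 GB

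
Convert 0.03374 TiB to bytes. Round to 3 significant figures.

1 tebibyte = 1.09951 × 10^12 B.
Then 0.03374 × 1.09951 × 10^12 ≈ 3.71 × 10^10 B.

3.71 × 10^10 bytes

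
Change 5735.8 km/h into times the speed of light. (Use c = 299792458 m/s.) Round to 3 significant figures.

5.31 × 10^-6 c

1 km/h = 9.26567 × 10^-10 times the speed of light.
So 5735.8 × 9.26567 × 10^-10 ≈ 5.31 × 10^-6 c.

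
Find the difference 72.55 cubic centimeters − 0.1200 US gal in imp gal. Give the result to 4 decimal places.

72.55 cm³ = 0.0159588 imp gal and 0.1200 US gal = 0.0999209 imp gal.
0.0159588 − 0.0999209 ≈ -0.0840 imp gal.

-0.0840 imp gal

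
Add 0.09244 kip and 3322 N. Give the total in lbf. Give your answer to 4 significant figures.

839.3 pounds-force

0.09244 kip = 92.4400 lbf and 3322 N = 746.815 lbf.
92.4400 + 746.815 ≈ 839.3 lbf.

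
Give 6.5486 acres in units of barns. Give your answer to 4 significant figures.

1 acre = 4.04686e+31 barns.
Thus 6.5486 × 4.04686e+31 ≈ 2.650e+32 barn.

2.650e+32 barn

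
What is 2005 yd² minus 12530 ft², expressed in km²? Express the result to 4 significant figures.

2005 yd² = 0.00167644 km² and 12530 ft² = 0.00116408 km².
0.00167644 − 0.00116408 ≈ 0.0005124 km².

0.0005124 km²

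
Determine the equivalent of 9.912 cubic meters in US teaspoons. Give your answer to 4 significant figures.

1 cubic meter = 202884 US tsp.
Then 9.912 × 202884 ≈ 2.011 × 10^6 US tsp.

2.011 × 10^6 US tsp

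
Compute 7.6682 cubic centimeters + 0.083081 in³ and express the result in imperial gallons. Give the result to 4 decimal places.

7.6682 cm³ = 0.00168677 imp gal and 0.083081 in³ = 0.000299478 imp gal.
0.00168677 + 0.000299478 ≈ 0.0020 imp gal.

0.0020 imp gal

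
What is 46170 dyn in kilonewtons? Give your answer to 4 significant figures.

0.0004617 kN

1 dyne = 1.00000e-8 kN.
So 46170 × 1.00000e-8 ≈ 0.0004617 kN.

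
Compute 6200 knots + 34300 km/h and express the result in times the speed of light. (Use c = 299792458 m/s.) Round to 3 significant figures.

4.24 × 10^-5 c

6200 kn = 1.06392 × 10^-5 c and 34300 km/h = 3.17812 × 10^-5 c.
1.06392 × 10^-5 + 3.17812 × 10^-5 ≈ 4.24 × 10^-5 c.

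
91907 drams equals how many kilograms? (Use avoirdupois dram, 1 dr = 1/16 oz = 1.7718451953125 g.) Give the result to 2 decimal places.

1 dram = 0.001771845 kg.
Thus 91907 × 0.001771845 ≈ 162.84 kg.

162.84 kilograms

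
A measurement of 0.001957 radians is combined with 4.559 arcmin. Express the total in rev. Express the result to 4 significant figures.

0.001957 rad = 0.000311466 rev and 4.559 arcmin = 0.000211065 rev.
0.000311466 + 0.000211065 ≈ 0.0005225 rev.

0.0005225 rev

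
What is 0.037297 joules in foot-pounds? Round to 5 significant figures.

1 J = 0.737562 ft·lbf.
So 0.037297 × 0.737562 ≈ 0.027509 ft·lbf.

0.027509 foot-pounds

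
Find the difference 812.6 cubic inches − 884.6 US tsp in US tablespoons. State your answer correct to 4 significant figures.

812.6 in³ = 900.544 US tbsp and 884.6 US tsp = 294.867 US tbsp.
900.544 − 294.867 ≈ 605.7 US tbsp.

605.7 US tbsp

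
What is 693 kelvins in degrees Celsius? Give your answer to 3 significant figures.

420 degrees Celsius

K = °C + 273.15.
Applying the formula gives 420 °C.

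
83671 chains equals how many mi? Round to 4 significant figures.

1046 mi

1 chain = 0.0125000 miles.
So 83671 × 0.0125000 ≈ 1046 mi.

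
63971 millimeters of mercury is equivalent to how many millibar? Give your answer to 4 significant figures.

1 mmHg = 1.33322 millibar.
Then 63971 × 1.33322 ≈ 85290 mbar.

85290 mbar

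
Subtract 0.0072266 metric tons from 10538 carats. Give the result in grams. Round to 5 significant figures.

-5119.0 grams

10538 ct = 2107.60 g and 0.0072266 t = 7226.60 g.
2107.60 − 7226.60 ≈ -5119.0 g.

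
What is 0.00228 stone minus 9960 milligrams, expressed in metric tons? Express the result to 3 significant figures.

0.00228 st = 1.44787e-5 t and 9960 mg = 9.96000e-6 t.
1.44787e-5 − 9.96000e-6 ≈ 4.52e-6 t.

4.52e-6 metric tons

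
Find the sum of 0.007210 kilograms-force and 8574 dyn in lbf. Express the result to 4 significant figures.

0.03517 lbf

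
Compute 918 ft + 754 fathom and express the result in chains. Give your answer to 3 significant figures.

918 ft = 13.9091 chain and 754 fathom = 68.5455 chain.
13.9091 + 68.5455 ≈ 82.5 chain.

82.5 chain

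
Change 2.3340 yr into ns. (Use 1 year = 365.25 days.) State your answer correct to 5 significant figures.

7.3655e+16 ns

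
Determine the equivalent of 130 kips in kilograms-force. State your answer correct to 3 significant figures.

59000 kgf

1 kip = 453.592 kgf.
130 × 453.592 ≈ 59000 kgf.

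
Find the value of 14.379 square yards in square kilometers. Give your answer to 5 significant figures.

1 square yard = 8.36127e-7 square kilometers.
Thus 14.379 × 8.36127e-7 ≈ 1.2023e-5 km².

1.2023e-5 square kilometers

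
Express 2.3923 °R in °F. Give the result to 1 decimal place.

°R = °F + 459.67.
Applying the formula gives -457.3 °F.

-457.3 °F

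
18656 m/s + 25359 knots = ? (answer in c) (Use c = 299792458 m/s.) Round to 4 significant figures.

18656 m/s = 6.22297e-5 c and 25359 kn = 4.35161e-5 c.
6.22297e-5 + 4.35161e-5 ≈ 0.0001057 c.

0.0001057 c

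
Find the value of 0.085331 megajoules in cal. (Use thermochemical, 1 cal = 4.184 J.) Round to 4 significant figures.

1 megajoule = 239006 calories.
Thus 0.085331 × 239006 ≈ 20390 cal.

20390 cal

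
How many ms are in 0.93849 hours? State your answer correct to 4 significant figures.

3.379e+6 ms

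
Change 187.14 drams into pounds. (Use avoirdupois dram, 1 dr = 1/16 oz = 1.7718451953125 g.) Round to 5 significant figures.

1 dr = 0.00390625 lb.
So 187.14 × 0.00390625 ≈ 0.73102 lb.

0.73102 lb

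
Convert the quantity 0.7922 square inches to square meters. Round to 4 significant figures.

1 in² = 0.000645160 square meters.
So 0.7922 × 0.000645160 ≈ 0.0005111 m².

0.0005111 m²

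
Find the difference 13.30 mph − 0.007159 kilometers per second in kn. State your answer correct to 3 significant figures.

13.30 mph = 11.5574 kn and 0.007159 km/s = 13.9160 kn.
11.5574 − 13.9160 ≈ -2.36 kn.

-2.36 knots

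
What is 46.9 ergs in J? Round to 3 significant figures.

4.69e-6 joules

1 erg = 1.00000e-7 J.
So 46.9 × 1.00000e-7 ≈ 4.69e-6 J.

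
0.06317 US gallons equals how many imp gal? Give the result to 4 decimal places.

0.0526 imp gal

1 US gallon = 0.832674 imp gal.
0.06317 × 0.832674 ≈ 0.0526 imp gal.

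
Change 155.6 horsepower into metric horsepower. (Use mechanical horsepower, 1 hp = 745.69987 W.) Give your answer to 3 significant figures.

158 PS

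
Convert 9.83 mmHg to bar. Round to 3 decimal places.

0.013 bar

1 millimeter of mercury = 0.00133322 bar.
Then 9.83 × 0.00133322 ≈ 0.013 bar.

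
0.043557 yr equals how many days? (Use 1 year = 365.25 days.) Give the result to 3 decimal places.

1 year = 365.250 d.
Then 0.043557 × 365.250 ≈ 15.909 d.

15.909 days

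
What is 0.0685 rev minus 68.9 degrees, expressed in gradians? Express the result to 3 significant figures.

-49.2 gradians

0.0685 rev = 27.4000 grad and 68.9 ° = 76.5556 grad.
27.4000 − 76.5556 ≈ -49.2 grad.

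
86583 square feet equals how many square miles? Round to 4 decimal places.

0.0031 mi²

1 square foot = 3.58701e-8 mi².
So 86583 × 3.58701e-8 ≈ 0.0031 mi².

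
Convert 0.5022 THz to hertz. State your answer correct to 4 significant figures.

5.022 × 10^11 Hz

1 THz = 1.00000 × 10^12 Hz.
0.5022 × 1.00000 × 10^12 ≈ 5.022 × 10^11 Hz.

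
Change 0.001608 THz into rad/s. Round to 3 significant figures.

1.01e+10 rad/s

1 terahertz = 6.28319e+12 rad/s.
Thus 0.001608 × 6.28319e+12 ≈ 1.01e+10 rad/s.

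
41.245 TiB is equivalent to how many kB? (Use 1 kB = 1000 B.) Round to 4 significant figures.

1 TiB = 1.09951e+9 kB.
41.245 × 1.09951e+9 ≈ 4.535e+10 kB.

4.535e+10 kilobytes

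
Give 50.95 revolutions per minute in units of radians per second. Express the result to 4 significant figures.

1 revolution per minute = 0.104720 rad/s.
50.95 × 0.104720 ≈ 5.335 rad/s.

5.335 radians per second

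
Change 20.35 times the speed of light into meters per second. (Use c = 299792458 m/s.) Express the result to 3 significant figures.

1 speed of light = 2.99792e+8 m/s.
20.35 × 2.99792e+8 ≈ 6.10e+9 m/s.

6.10e+9 meters per second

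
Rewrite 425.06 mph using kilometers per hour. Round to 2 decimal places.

684.07 km/h

1 mph = 1.60934 km/h.
Then 425.06 × 1.60934 ≈ 684.07 km/h.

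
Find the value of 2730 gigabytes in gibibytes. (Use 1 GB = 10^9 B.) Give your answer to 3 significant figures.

1 gigabyte = 0.931323 GiB.
Then 2730 × 0.931323 ≈ 2540 GiB.

2540 GiB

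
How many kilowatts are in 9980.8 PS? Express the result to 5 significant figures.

1 metric horsepower = 0.735499 kW.
So 9980.8 × 0.735499 ≈ 7340.9 kW.

7340.9 kilowatts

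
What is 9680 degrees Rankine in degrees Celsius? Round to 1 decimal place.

5104.6 °C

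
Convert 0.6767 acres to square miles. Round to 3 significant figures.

1 acre = 0.00156250 square miles.
Then 0.6767 × 0.00156250 ≈ 0.00106 mi².

0.00106 mi²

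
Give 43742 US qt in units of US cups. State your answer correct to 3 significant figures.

1 US quart = 4.00000 US cup.
So 43742 × 4.00000 ≈ 175000 US cup.

175000 US cups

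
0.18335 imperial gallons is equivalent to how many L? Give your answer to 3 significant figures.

1 imperial gallon = 4.54609 liters.
So 0.18335 × 4.54609 ≈ 0.834 L.

0.834 liters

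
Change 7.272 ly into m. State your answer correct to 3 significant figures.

6.88e+16 m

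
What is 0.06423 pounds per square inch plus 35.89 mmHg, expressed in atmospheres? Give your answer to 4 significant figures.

0.05159 atmospheres

0.06423 psi = 0.00437059 atm and 35.89 mmHg = 0.0472237 atm.
0.00437059 + 0.0472237 ≈ 0.05159 atm.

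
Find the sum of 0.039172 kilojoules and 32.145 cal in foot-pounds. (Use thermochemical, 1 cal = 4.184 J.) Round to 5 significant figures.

128.09 foot-pounds

0.039172 kJ = 28.8918 ft·lbf and 32.145 cal = 99.1982 ft·lbf.
28.8918 + 99.1982 ≈ 128.09 ft·lbf.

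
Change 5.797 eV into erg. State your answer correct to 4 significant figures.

1 electronvolt = 1.60218e-12 ergs.
Then 5.797 × 1.60218e-12 ≈ 9.288e-12 erg.

9.288e-12 erg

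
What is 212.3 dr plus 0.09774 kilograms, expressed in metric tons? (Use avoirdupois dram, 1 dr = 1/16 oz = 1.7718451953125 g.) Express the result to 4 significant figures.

0.0004739 t

212.3 dr = 0.000376163 t and 0.09774 kg = 9.77400e-5 t.
0.000376163 + 9.77400e-5 ≈ 0.0004739 t.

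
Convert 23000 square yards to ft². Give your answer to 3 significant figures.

1 yd² = 9.00000 square feet.
Then 23000 × 9.00000 ≈ 207000 ft².

207000 ft²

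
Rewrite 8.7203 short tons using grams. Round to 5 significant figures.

1 short ton = 907185 g.
Thus 8.7203 × 907185 ≈ 7.9109e+6 g.

7.9109e+6 grams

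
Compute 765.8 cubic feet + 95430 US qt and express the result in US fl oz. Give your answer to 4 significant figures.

3.787 × 10^6 US fl oz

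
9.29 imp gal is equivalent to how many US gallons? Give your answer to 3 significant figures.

1 imp gal = 1.20095 US gal.
So 9.29 × 1.20095 ≈ 11.2 US gal.

11.2 US gal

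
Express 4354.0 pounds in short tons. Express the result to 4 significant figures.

1 pound = 0.000500000 short tons.
4354.0 × 0.000500000 ≈ 2.177 short ton.

2.177 short ton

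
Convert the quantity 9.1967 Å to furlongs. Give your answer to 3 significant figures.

4.57 × 10^-12 furlong

1 angstrom = 4.97097 × 10^-13 furlong.
9.1967 × 4.97097 × 10^-13 ≈ 4.57 × 10^-12 furlong.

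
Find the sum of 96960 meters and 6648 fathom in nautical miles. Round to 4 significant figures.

96960 m = 52.3542 nmi and 6648 fathom = 6.56472 nmi.
52.3542 + 6.56472 ≈ 58.92 nmi.

58.92 nmi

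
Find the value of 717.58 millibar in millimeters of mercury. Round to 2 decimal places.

1 mbar = 0.750062 millimeters of mercury.
717.58 × 0.750062 ≈ 538.23 mmHg.

538.23 millimeters of mercury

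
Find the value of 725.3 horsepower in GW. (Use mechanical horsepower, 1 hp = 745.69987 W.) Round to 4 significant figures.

0.0005409 GW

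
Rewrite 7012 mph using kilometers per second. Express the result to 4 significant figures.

3.135 km/s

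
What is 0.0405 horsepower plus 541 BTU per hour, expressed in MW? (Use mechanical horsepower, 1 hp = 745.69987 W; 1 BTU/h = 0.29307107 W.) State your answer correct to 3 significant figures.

0.000189 MW

0.0405 hp = 3.02008e-5 MW and 541 BTU/h = 0.000158551 MW.
3.02008e-5 + 0.000158551 ≈ 0.000189 MW.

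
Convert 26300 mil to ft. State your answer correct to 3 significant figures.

2.19 ft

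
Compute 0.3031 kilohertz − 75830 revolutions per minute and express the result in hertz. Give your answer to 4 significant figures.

-960.7 hertz

0.3031 kHz = 303.100 Hz and 75830 rpm = 1263.83 Hz.
303.100 − 1263.83 ≈ -960.7 Hz.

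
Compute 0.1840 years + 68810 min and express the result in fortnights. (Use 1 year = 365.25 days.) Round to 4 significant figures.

0.1840 yr = 4.80043 fortnight and 68810 min = 3.41319 fortnight.
4.80043 + 3.41319 ≈ 8.214 fortnight.

8.214 fortnight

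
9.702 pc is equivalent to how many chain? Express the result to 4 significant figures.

1 parsec = 1.53388 × 10^15 chains.
Thus 9.702 × 1.53388 × 10^15 ≈ 1.488 × 10^16 chain.

1.488 × 10^16 chains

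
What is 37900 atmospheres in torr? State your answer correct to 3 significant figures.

1 atm = 760.000 torr.
37900 × 760.000 ≈ 2.88e+7 torr.

2.88e+7 torr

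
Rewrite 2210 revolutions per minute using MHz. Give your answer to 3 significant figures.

1 revolution per minute = 1.66667 × 10^-8 megahertz.
2210 × 1.66667 × 10^-8 ≈ 3.68 × 10^-5 MHz.

3.68 × 10^-5 megahertz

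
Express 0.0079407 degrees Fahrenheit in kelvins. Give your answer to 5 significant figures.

K = (°F + 459.67) × 5/9.
Applying the formula gives 255.38 K.

255.38 kelvins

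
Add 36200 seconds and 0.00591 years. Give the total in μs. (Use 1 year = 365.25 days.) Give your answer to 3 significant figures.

2.23 × 10^11 μs

36200 s = 3.62000 × 10^10 μs and 0.00591 yr = 1.86505 × 10^11 μs.
3.62000 × 10^10 + 1.86505 × 10^11 ≈ 2.23 × 10^11 μs.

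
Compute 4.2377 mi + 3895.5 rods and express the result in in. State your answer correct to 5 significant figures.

4.2377 mi = 268501 in and 3895.5 rod = 771309 in.
268501 + 771309 ≈ 1.0398 × 10^6 in.

1.0398 × 10^6 inches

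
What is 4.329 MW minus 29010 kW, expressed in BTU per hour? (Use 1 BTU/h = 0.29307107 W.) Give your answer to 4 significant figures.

4.329 MW = 1.477116e+7 BTU/h and 29010 kW = 9.898623e+7 BTU/h.
1.477116e+7 − 9.898623e+7 ≈ -8.422e+7 BTU/h.

-8.422e+7 BTU/h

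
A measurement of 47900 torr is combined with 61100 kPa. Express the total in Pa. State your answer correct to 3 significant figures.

47900 torr = 6.38614 × 10^6 Pa and 61100 kPa = 6.11000 × 10^7 Pa.
6.38614 × 10^6 + 6.11000 × 10^7 ≈ 6.75 × 10^7 Pa.

6.75 × 10^7 Pa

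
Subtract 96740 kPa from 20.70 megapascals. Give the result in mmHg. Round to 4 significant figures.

-570300 mmHg

20.70 MPa = 155263 mmHg and 96740 kPa = 725610 mmHg.
155263 − 725610 ≈ -570300 mmHg.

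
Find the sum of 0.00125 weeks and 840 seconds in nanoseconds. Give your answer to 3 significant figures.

1.60 × 10^12 ns

0.00125 wk = 7.56000 × 10^11 ns and 840 s = 8.40000 × 10^11 ns.
7.56000 × 10^11 + 8.40000 × 10^11 ≈ 1.60 × 10^12 ns.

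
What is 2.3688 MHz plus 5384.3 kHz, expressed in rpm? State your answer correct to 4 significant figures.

2.3688 MHz = 1.42128e+8 rpm and 5384.3 kHz = 3.23058e+8 rpm.
1.42128e+8 + 3.23058e+8 ≈ 4.652e+8 rpm.

4.652e+8 rpm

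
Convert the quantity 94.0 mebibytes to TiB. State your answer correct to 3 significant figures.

1 mebibyte = 9.53674 × 10^-7 tebibytes.
94.0 × 9.53674 × 10^-7 ≈ 8.96 × 10^-5 TiB.

8.96 × 10^-5 TiB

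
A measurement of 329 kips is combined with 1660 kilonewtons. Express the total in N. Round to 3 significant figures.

329 kip = 1.46346 × 10^6 N and 1660 kN = 1.66000 × 10^6 N.
1.46346 × 10^6 + 1.66000 × 10^6 ≈ 3.12 × 10^6 N.

3.12 × 10^6 N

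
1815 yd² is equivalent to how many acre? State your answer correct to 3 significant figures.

0.375 acre

1 yd² = 0.000206612 acres.
Thus 1815 × 0.000206612 ≈ 0.375 acre.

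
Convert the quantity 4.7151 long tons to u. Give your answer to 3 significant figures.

2.89 × 10^30 atomic mass units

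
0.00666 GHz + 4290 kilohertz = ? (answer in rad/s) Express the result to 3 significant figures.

0.00666 GHz = 4.18460e+7 rad/s and 4290 kHz = 2.69549e+7 rad/s.
4.18460e+7 + 2.69549e+7 ≈ 6.88e+7 rad/s.

6.88e+7 radians per second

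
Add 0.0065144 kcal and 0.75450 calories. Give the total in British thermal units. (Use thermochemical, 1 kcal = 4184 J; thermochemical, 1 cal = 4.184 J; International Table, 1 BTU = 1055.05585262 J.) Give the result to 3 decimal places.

0.0065144 kcal = 0.0258339 BTU and 0.75450 cal = 0.00299210 BTU.
0.0258339 + 0.00299210 ≈ 0.029 BTU.

0.029 BTU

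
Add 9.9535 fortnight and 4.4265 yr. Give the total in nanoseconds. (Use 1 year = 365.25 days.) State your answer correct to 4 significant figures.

1.517 × 10^17 nanoseconds

9.9535 fortnight = 1.20398 × 10^16 ns and 4.4265 yr = 1.39690 × 10^17 ns.
1.20398 × 10^16 + 1.39690 × 10^17 ≈ 1.517 × 10^17 ns.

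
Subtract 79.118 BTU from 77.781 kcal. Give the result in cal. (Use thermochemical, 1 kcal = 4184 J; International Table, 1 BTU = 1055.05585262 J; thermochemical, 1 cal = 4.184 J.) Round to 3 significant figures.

57800 calories

77.781 kcal = 77781.0 cal and 79.118 BTU = 19950.7 cal.
77781.0 − 19950.7 ≈ 57800 cal.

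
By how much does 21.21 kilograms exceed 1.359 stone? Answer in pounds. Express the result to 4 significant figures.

27.73 pounds

21.21 kg = 46.7600 lb and 1.359 st = 19.0260 lb.
46.7600 − 19.0260 ≈ 27.73 lb.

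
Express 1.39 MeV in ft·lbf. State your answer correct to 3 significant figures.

1.64 × 10^-13 foot-pounds

1 megaelectronvolt = 1.18170 × 10^-13 ft·lbf.
Then 1.39 × 1.18170 × 10^-13 ≈ 1.64 × 10^-13 ft·lbf.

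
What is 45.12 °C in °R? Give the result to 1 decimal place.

°R = (°C + 273.15) × 9/5.
Applying the formula gives 572.9 °R.

572.9 °R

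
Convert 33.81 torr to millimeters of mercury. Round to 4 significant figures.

1 torr = 1.00000 millimeters of mercury.
Thus 33.81 × 1.00000 ≈ 33.81 mmHg.

33.81 millimeters of mercury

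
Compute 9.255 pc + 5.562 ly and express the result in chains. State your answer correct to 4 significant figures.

1.681e+16 chain

9.255 pc = 1.41961e+16 chain and 5.562 ly = 2.61575e+15 chain.
1.41961e+16 + 2.61575e+15 ≈ 1.681e+16 chain.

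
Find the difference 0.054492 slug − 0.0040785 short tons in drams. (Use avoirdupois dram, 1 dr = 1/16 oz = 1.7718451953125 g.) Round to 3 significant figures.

0.054492 slug = 448.826 dr and 0.0040785 short ton = 2088.19 dr.
448.826 − 2088.19 ≈ -1640 dr.

-1640 drams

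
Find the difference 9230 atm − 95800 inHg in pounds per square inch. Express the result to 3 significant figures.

9230 atm = 135644 psi and 95800 inHg = 47052.6 psi.
135644 − 47052.6 ≈ 88600 psi.

88600 psi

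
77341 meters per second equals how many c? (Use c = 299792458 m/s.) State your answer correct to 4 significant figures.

0.0002580 times the speed of light

1 m/s = 3.33564 × 10^-9 c.
Thus 77341 × 3.33564 × 10^-9 ≈ 0.0002580 c.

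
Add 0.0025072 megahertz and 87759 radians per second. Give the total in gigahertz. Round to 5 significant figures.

1.6474e-5 GHz

0.0025072 MHz = 2.507200e-6 GHz and 87759 rad/s = 1.396728e-5 GHz.
2.507200e-6 + 1.396728e-5 ≈ 1.6474e-5 GHz.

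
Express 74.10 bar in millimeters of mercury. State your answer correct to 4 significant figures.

55580 mmHg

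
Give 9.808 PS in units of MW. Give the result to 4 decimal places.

0.0072 megawatts

1 PS = 0.000735499 MW.
Thus 9.808 × 0.000735499 ≈ 0.0072 MW.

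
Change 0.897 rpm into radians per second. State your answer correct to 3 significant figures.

0.0939 rad/s

1 rpm = 0.104720 rad/s.
So 0.897 × 0.104720 ≈ 0.0939 rad/s.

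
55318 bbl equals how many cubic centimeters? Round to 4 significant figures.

8.795 × 10^9 cm³

1 oil barrel = 158987 cm³.
55318 × 158987 ≈ 8.795 × 10^9 cm³.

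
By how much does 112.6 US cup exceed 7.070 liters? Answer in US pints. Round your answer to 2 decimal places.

41.36 US pints

112.6 US cup = 56.3000 US pt and 7.070 L = 14.9416 US pt.
56.3000 − 14.9416 ≈ 41.36 US pt.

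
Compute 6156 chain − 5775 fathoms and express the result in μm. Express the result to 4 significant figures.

1.133e+11 micrometers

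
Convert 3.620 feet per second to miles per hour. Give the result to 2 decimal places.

1 foot per second = 0.681818 miles per hour.
Then 3.620 × 0.681818 ≈ 2.47 mph.

2.47 mph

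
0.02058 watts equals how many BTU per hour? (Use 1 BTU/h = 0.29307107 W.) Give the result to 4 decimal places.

1 watt = 3.41214 BTU/h.
Then 0.02058 × 3.41214 ≈ 0.0702 BTU/h.

0.0702 BTU/h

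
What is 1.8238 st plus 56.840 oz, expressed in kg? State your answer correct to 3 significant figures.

13.2 kg

1.8238 st = 11.5817 kg and 56.840 oz = 1.61139 kg.
11.5817 + 1.61139 ≈ 13.2 kg.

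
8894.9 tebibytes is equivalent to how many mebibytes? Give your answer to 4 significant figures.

9.327 × 10^9 MiB

1 tebibyte = 1.04858 × 10^6 mebibytes.
So 8894.9 × 1.04858 × 10^6 ≈ 9.327 × 10^9 MiB.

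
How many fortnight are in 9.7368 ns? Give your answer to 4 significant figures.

8.050 × 10^-15 fortnight

1 nanosecond = 8.26720 × 10^-16 fortnight.
Thus 9.7368 × 8.26720 × 10^-16 ≈ 8.050 × 10^-15 fortnight.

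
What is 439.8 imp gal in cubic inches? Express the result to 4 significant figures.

1 imperial gallon = 277.419 in³.
Thus 439.8 × 277.419 ≈ 122000 in³.

122000 in³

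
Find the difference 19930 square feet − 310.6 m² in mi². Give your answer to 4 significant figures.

19930 ft² = 0.000714890 mi² and 310.6 m² = 0.000119923 mi².
0.000714890 − 0.000119923 ≈ 0.0005950 mi².

0.0005950 square miles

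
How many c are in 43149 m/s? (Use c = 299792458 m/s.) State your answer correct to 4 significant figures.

0.0001439 c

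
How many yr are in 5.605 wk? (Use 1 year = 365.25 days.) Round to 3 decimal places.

1 week = 0.0191650 yr.
5.605 × 0.0191650 ≈ 0.107 yr.

0.107 years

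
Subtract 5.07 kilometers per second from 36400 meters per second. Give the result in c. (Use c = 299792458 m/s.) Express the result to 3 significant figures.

36400 m/s = 0.000121417 c and 5.07 km/s = 1.69117e-5 c.
0.000121417 − 1.69117e-5 ≈ 0.000105 c.

0.000105 times the speed of light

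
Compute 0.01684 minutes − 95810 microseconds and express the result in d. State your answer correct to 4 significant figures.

0.01684 min = 1.16944e-5 d and 95810 μs = 1.10891e-6 d.
1.16944e-5 − 1.10891e-6 ≈ 1.059e-5 d.

1.059e-5 d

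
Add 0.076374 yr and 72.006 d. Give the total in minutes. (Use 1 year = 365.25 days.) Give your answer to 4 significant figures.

0.076374 yr = 40169.7 min and 72.006 d = 103689 min.
40169.7 + 103689 ≈ 143900 min.

143900 min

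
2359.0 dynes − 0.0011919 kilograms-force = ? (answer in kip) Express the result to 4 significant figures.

2.676e-6 kip

2359.0 dyn = 5.30324e-6 kip and 0.0011919 kgf = 2.62769e-6 kip.
5.30324e-6 − 2.62769e-6 ≈ 2.676e-6 kip.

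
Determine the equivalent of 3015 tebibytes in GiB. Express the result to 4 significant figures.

3.087 × 10^6 gibibytes

1 tebibyte = 1024.00 GiB.
Then 3015 × 1024.00 ≈ 3.087 × 10^6 GiB.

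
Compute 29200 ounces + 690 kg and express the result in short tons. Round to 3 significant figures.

29200 oz = 0.912500 short ton and 690 kg = 0.760595 short ton.
0.912500 + 0.760595 ≈ 1.67 short ton.

1.67 short ton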